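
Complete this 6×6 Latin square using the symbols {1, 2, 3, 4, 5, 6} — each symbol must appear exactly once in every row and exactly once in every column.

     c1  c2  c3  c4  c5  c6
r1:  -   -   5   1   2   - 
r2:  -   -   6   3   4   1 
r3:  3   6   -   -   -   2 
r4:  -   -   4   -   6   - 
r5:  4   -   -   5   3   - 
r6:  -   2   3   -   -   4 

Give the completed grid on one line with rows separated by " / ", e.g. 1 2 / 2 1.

row 1 has {1,2,5}; column 1 has {3,4} — only 6 is left for (r1,c1).
row 1 has {1,2,5,6}; column 6 has {1,2,4} — only 3 is left for (r1,c6).
row 2 has {1,3,4,6}; column 2 has {2,6} — only 5 is left for (r2,c2).
row 3 has {2,3,6}; column 3 has {3,4,5,6} — only 1 is left for (r3,c3).
row 3 has {1,2,3,6}; column 4 has {1,3,5} — only 4 is left for (r3,c4).
row 3 has {1,2,3,4,6}; column 5 has {2,3,4,6} — only 5 is left for (r3,c5).
row 4 has {4,6}; column 4 has {1,3,4,5} — only 2 is left for (r4,c4).
row 4 has {2,4,6}; column 6 has {1,2,3,4} — only 5 is left for (r4,c6).
row 5 has {3,4,5}; column 2 has {2,5,6} — only 1 is left for (r5,c2).
row 5 has {1,3,4,5}; column 3 has {1,3,4,5,6} — only 2 is left for (r5,c3).
row 5 has {1,2,3,4,5}; column 6 has {1,2,3,4,5} — only 6 is left for (r5,c6).
row 6 has {2,3,4}; column 4 has {1,2,3,4,5} — only 6 is left for (r6,c4).
row 6 has {2,3,4,6}; column 5 has {2,3,4,5,6} — only 1 is left for (r6,c5).
row 1 has {1,2,3,5,6}; column 2 has {1,2,5,6} — only 4 is left for (r1,c2).
row 2 has {1,3,4,5,6}; column 1 has {3,4,6} — only 2 is left for (r2,c1).
row 4 has {2,4,5,6}; column 1 has {2,3,4,6} — only 1 is left for (r4,c1).
row 4 has {1,2,4,5,6}; column 2 has {1,2,4,5,6} — only 3 is left for (r4,c2).
row 6 has {1,2,3,4,6}; column 1 has {1,2,3,4,6} — only 5 is left for (r6,c1).

6 4 5 1 2 3 / 2 5 6 3 4 1 / 3 6 1 4 5 2 / 1 3 4 2 6 5 / 4 1 2 5 3 6 / 5 2 3 6 1 4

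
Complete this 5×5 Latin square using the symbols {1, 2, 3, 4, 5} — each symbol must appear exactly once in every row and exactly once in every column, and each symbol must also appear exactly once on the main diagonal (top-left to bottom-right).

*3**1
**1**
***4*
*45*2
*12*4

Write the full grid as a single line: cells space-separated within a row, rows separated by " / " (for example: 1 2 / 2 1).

2 3 4 5 1 / 4 5 1 2 3 / 1 2 3 4 5 / 3 4 5 1 2 / 5 1 2 3 4

Cell (r1,c3): row 1 has {1,3}; column 3 has {1,2,5} → 4.
Cell (r3,c3): row 3 has {4}; column 3 has {1,2,4,5}; the diagonal has {4} → 3.
Cell (r3,c5): row 3 has {3,4}; column 5 has {1,2,4} → 5.
Cell (r4,c4): row 4 has {2,4,5}; column 4 has {4}; the diagonal has {3,4} → 1.
Cell (r2,c5): row 2 has {1}; column 5 has {1,2,4,5} → 3.
Cell (r3,c2): row 3 has {3,4,5}; column 2 has {1,3,4} → 2.
Cell (r4,c1): row 4 has {1,2,4,5}; column 1 is empty so far → 3.
Cell (r5,c1): row 5 has {1,2,4}; column 1 has {3} → 5.
Cell (r5,c4): row 5 has {1,2,4,5}; column 4 has {1,4} → 3.
Cell (r1,c1): row 1 has {1,3,4}; column 1 has {3,5}; the diagonal has {1,3,4} → 2.
Cell (r1,c4): row 1 has {1,2,3,4}; column 4 has {1,3,4} → 5.
Cell (r2,c1): row 2 has {1,3}; column 1 has {2,3,5} → 4.
Cell (r2,c2): row 2 has {1,3,4}; column 2 has {1,2,3,4}; the diagonal has {1,2,3,4} → 5.
Cell (r2,c4): row 2 has {1,3,4,5}; column 4 has {1,3,4,5} → 2.
Cell (r3,c1): row 3 has {2,3,4,5}; column 1 has {2,3,4,5} → 1.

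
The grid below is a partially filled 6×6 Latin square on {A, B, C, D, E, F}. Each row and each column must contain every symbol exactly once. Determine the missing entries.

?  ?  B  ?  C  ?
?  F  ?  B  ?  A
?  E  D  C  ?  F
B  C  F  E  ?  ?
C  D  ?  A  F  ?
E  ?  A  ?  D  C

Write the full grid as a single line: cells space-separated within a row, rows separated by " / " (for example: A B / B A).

(r1,c2): row 1 has {B,C}; column 2 has {C,D,E,F}, so it must be A.
(r2,c1): row 2 has {A,B,F}; column 1 has {B,C,E}, so it must be D.
(r2,c5): row 2 has {A,B,D,F}; column 5 has {C,D,F}, so it must be E.
(r3,c1): row 3 has {C,D,E,F}; column 1 has {B,C,D,E}, so it must be A.
(r3,c5): row 3 has {A,C,D,E,F}; column 5 has {C,D,E,F}, so it must be B.
(r4,c5): row 4 has {B,C,E,F}; column 5 has {B,C,D,E,F}, so it must be A.
(r4,c6): row 4 has {A,B,C,E,F}; column 6 has {A,C,F}, so it must be D.
(r5,c3): row 5 has {A,C,D,F}; column 3 has {A,B,D,F}, so it must be E.
(r5,c6): row 5 has {A,C,D,E,F}; column 6 has {A,C,D,F}, so it must be B.
(r6,c2): row 6 has {A,C,D,E}; column 2 has {A,C,D,E,F}, so it must be B.
(r6,c4): row 6 has {A,B,C,D,E}; column 4 has {A,B,C,E}, so it must be F.
(r1,c1): row 1 has {A,B,C}; column 1 has {A,B,C,D,E}, so it must be F.
(r1,c4): row 1 has {A,B,C,F}; column 4 has {A,B,C,E,F}, so it must be D.
(r1,c6): row 1 has {A,B,C,D,F}; column 6 has {A,B,C,D,F}, so it must be E.
(r2,c3): row 2 has {A,B,D,E,F}; column 3 has {A,B,D,E,F}, so it must be C.

F A B D C E / D F C B E A / A E D C B F / B C F E A D / C D E A F B / E B A F D C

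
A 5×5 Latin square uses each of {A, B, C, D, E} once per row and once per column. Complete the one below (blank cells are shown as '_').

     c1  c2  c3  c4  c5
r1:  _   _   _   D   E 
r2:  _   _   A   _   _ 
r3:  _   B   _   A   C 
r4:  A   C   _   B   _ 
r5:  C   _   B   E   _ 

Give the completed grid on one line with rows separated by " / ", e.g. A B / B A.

B A C D E / D E A C B / E B D A C / A C E B D / C D B E A

(r1,c1) = B
(r1,c2) = A
(r1,c3) = C
(r2,c4) = C
(r4,c5) = D
(r5,c2) = D
(r5,c5) = A
(r2,c2) = E
(r2,c5) = B
(r4,c3) = E
(r2,c1) = D
(r3,c1) = E
(r3,c3) = D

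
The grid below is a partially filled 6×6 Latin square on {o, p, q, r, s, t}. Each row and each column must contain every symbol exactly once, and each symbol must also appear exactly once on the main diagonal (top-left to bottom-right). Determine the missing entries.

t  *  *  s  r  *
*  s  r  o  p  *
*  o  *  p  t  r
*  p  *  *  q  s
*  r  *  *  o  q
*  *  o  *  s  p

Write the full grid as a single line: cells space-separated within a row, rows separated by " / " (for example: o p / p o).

t q p s r o / q s r o p t / s o q p t r / o p t r q s / p r s t o q / r t o q s p

(r1,c2): row 1 has {r,s,t}; column 2 has {o,p,r,s}, so it must be q.
(r1,c3): row 1 has {q,r,s,t}; column 3 has {o,r}, so it must be p.
(r1,c6): row 1 has {p,q,r,s,t}; column 6 has {p,q,r,s}, so it must be o.
(r2,c1): row 2 has {o,p,r,s}; column 1 has {t}, so it must be q.
(r2,c6): row 2 has {o,p,q,r,s}; column 6 has {o,p,q,r,s}, so it must be t.
(r3,c1): row 3 has {o,p,r,t}; column 1 has {q,t}, so it must be s.
(r3,c3): row 3 has {o,p,r,s,t}; column 3 has {o,p,r}; the diagonal has {o,p,s,t}, so it must be q.
(r4,c3): row 4 has {p,q,s}; column 3 has {o,p,q,r}, so it must be t.
(r4,c4): row 4 has {p,q,s,t}; column 4 has {o,p,s}; the diagonal has {o,p,q,s,t}, so it must be r.
(r5,c1): row 5 has {o,q,r}; column 1 has {q,s,t}, so it must be p.
(r5,c3): row 5 has {o,p,q,r}; column 3 has {o,p,q,r,t}, so it must be s.
(r5,c4): row 5 has {o,p,q,r,s}; column 4 has {o,p,r,s}, so it must be t.
(r6,c1): row 6 has {o,p,s}; column 1 has {p,q,s,t}, so it must be r.
(r6,c2): row 6 has {o,p,r,s}; column 2 has {o,p,q,r,s}, so it must be t.
(r6,c4): row 6 has {o,p,r,s,t}; column 4 has {o,p,r,s,t}, so it must be q.
(r4,c1): row 4 has {p,q,r,s,t}; column 1 has {p,q,r,s,t}, so it must be o.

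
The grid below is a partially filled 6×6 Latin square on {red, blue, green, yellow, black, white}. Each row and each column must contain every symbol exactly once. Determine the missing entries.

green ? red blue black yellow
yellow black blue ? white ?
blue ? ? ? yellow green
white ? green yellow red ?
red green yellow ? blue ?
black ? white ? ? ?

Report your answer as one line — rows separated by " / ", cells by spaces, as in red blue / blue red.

(r1,c2) = white
(r2,c6) = red
(r3,c2) = red
(r3,c3) = black
(r3,c4) = white
(r4,c2) = blue
(r4,c6) = black
(r5,c4) = black
(r5,c6) = white
(r6,c2) = yellow
(r6,c5) = green
(r6,c6) = blue
(r2,c4) = green
(r6,c4) = red

green white red blue black yellow / yellow black blue green white red / blue red black white yellow green / white blue green yellow red black / red green yellow black blue white / black yellow white red green blue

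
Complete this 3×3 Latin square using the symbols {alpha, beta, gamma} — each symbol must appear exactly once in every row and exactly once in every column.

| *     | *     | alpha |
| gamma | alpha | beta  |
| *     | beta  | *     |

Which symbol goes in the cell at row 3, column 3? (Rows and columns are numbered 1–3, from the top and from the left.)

(r1,c1) = beta
(r1,c2) = gamma
(r3,c1) = alpha
(r3,c3) = gamma

gamma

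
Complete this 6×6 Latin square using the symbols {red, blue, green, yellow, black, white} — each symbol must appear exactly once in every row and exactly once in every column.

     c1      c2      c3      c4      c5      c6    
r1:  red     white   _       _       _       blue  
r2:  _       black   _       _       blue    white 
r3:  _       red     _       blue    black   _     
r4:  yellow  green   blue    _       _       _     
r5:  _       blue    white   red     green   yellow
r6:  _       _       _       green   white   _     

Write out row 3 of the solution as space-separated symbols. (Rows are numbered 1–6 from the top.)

white red yellow blue black green

(r1,c5) = yellow
(r2,c1) = green
(r2,c4) = yellow
(r3,c1) = white
(r3,c6) = green
(r4,c5) = red
(r4,c6) = black
(r5,c1) = black
(r6,c1) = blue
(r6,c2) = yellow
(r6,c6) = red
(r1,c4) = black
(r2,c3) = red
(r3,c3) = yellow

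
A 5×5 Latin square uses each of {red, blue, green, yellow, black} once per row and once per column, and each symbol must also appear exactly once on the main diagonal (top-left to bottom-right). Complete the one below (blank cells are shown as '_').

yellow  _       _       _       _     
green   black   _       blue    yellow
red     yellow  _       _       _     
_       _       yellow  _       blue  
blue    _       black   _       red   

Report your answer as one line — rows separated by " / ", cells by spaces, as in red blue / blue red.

(r2,c3): row 2 has {blue,green,yellow,black}; column 3 has {yellow,black}, so it must be red.
(r4,c1): row 4 has {blue,yellow}; column 1 has {red,blue,green,yellow}, so it must be black.
(r4,c4): row 4 has {blue,yellow,black}; column 4 has {blue}; the diagonal has {red,yellow,black}, so it must be green.
(r5,c2): row 5 has {red,blue,black}; column 2 has {yellow,black}, so it must be green.
(r5,c4): row 5 has {red,blue,green,black}; column 4 has {blue,green}, so it must be yellow.
(r3,c3): row 3 has {red,yellow}; column 3 has {red,yellow,black}; the diagonal has {red,green,yellow,black}, so it must be blue.
(r3,c4): row 3 has {red,blue,yellow}; column 4 has {blue,green,yellow}, so it must be black.
(r3,c5): row 3 has {red,blue,yellow,black}; column 5 has {red,blue,yellow}, so it must be green.
(r4,c2): row 4 has {blue,green,yellow,black}; column 2 has {green,yellow,black}, so it must be red.
(r1,c2): row 1 has {yellow}; column 2 has {red,green,yellow,black}, so it must be blue.
(r1,c3): row 1 has {blue,yellow}; column 3 has {red,blue,yellow,black}, so it must be green.
(r1,c4): row 1 has {blue,green,yellow}; column 4 has {blue,green,yellow,black}, so it must be red.
(r1,c5): row 1 has {red,blue,green,yellow}; column 5 has {red,blue,green,yellow}, so it must be black.

yellow blue green red black / green black red blue yellow / red yellow blue black green / black red yellow green blue / blue green black yellow red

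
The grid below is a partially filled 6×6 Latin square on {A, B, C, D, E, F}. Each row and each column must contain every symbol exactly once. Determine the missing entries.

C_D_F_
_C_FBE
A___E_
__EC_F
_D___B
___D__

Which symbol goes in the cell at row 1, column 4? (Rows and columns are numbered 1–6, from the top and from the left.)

Cell (r1,c6): row 1 has {C,D,F}; column 6 has {B,E,F} → A.
Cell (r2,c1): row 2 has {B,C,E,F}; column 1 has {A,C} → D.
Cell (r2,c3): row 2 has {B,C,D,E,F}; column 3 has {D,E} → A.
Cell (r3,c4): row 3 has {A,E}; column 4 has {C,D,F} → B.
Cell (r4,c1): row 4 has {C,E,F}; column 1 has {A,C,D} → B.
Cell (r4,c2): row 4 has {B,C,E,F}; column 2 has {C,D} → A.
Cell (r4,c5): row 4 has {A,B,C,E,F}; column 5 has {B,E,F} → D.
Cell (r6,c6): row 6 has {D}; column 6 has {A,B,E,F} → C.
Cell (r1,c4): row 1 has {A,C,D,F}; column 4 has {B,C,D,F} → E.

E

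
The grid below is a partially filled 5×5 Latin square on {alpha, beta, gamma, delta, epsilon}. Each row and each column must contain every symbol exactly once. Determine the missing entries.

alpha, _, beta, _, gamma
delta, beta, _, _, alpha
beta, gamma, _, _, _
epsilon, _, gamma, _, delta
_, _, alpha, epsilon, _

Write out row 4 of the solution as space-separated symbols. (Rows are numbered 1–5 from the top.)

(r1,c4): row 1 has {alpha,beta,gamma}; column 4 has {epsilon}, so it must be delta.
(r2,c3): row 2 has {alpha,beta,delta}; column 3 has {alpha,beta,gamma}, so it must be epsilon.
(r2,c4): row 2 has {alpha,beta,delta,epsilon}; column 4 has {delta,epsilon}, so it must be gamma.
(r3,c3): row 3 has {beta,gamma}; column 3 has {alpha,beta,gamma,epsilon}, so it must be delta.
(r3,c4): row 3 has {beta,gamma,delta}; column 4 has {gamma,delta,epsilon}, so it must be alpha.
(r3,c5): row 3 has {alpha,beta,gamma,delta}; column 5 has {alpha,gamma,delta}, so it must be epsilon.
(r4,c2): row 4 has {gamma,delta,epsilon}; column 2 has {beta,gamma}, so it must be alpha.
(r4,c4): row 4 has {alpha,gamma,delta,epsilon}; column 4 has {alpha,gamma,delta,epsilon}, so it must be beta.

epsilon alpha gamma beta delta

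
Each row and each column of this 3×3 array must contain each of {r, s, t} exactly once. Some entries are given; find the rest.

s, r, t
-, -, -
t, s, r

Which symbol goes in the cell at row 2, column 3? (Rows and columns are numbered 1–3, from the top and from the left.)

s

At row 2, column 1: row 2 is empty so far; column 1 has {s,t}; that leaves r.
At row 2, column 2: row 2 has {r}; column 2 has {r,s}; that leaves t.
At row 2, column 3: row 2 has {r,t}; column 3 has {r,t}; that leaves s.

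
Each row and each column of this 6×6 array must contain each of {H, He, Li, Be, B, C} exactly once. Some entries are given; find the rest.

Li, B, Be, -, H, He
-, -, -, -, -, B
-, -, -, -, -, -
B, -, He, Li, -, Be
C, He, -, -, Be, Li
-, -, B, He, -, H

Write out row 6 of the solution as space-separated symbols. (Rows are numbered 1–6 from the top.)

row 1 has {H,He,Li,Be,B}; column 4 has {He,Li} — only C is left for (r1,c4).
row 3 is empty so far; column 6 has {H,He,Li,Be,B} — only C is left for (r3,c6).
row 4 has {He,Li,Be,B}; column 5 has {H,Be} — only C is left for (r4,c5).
row 5 has {He,Li,Be,C}; column 3 has {He,Be,B} — only H is left for (r5,c3).
row 5 has {H,He,Li,Be,C}; column 4 has {He,Li,C} — only B is left for (r5,c4).
row 6 has {H,He,B}; column 1 has {Li,B,C} — only Be is left for (r6,c1).
row 6 has {H,He,Be,B}; column 5 has {H,Be,C} — only Li is left for (r6,c5).
row 2 has {B}; column 5 has {H,Li,Be,C} — only He is left for (r2,c5).
row 3 has {C}; column 3 has {H,He,Be,B} — only Li is left for (r3,c3).
row 3 has {Li,C}; column 5 has {H,He,Li,Be,C} — only B is left for (r3,c5).
row 4 has {He,Li,Be,B,C}; column 2 has {He,B} — only H is left for (r4,c2).
row 6 has {H,He,Li,Be,B}; column 2 has {H,He,B} — only C is left for (r6,c2).

Be C B He Li H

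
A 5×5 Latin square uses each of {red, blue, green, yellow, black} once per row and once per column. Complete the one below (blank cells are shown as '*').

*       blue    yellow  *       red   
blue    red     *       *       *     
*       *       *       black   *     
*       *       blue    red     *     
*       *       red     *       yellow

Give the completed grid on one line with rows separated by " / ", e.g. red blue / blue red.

At row 1, column 4: row 1 has {red,blue,yellow}; column 4 has {red,black}; that leaves green.
At row 2, column 4: row 2 has {red,blue}; column 4 has {red,green,black}; that leaves yellow.
At row 3, column 3: row 3 has {black}; column 3 has {red,blue,yellow}; that leaves green.
At row 3, column 5: row 3 has {green,black}; column 5 has {red,yellow}; that leaves blue.
At row 5, column 4: row 5 has {red,yellow}; column 4 has {red,green,yellow,black}; that leaves blue.
At row 1, column 1: row 1 has {red,blue,green,yellow}; column 1 has {blue}; that leaves black.
At row 2, column 3: row 2 has {red,blue,yellow}; column 3 has {red,blue,green,yellow}; that leaves black.
At row 2, column 5: row 2 has {red,blue,yellow,black}; column 5 has {red,blue,yellow}; that leaves green.
At row 3, column 2: row 3 has {blue,green,black}; column 2 has {red,blue}; that leaves yellow.
At row 4, column 5: row 4 has {red,blue}; column 5 has {red,blue,green,yellow}; that leaves black.
At row 5, column 1: row 5 has {red,blue,yellow}; column 1 has {blue,black}; that leaves green.
At row 5, column 2: row 5 has {red,blue,green,yellow}; column 2 has {red,blue,yellow}; that leaves black.
At row 3, column 1: row 3 has {blue,green,yellow,black}; column 1 has {blue,green,black}; that leaves red.
At row 4, column 1: row 4 has {red,blue,black}; column 1 has {red,blue,green,black}; that leaves yellow.
At row 4, column 2: row 4 has {red,blue,yellow,black}; column 2 has {red,blue,yellow,black}; that leaves green.

black blue yellow green red / blue red black yellow green / red yellow green black blue / yellow green blue red black / green black red blue yellow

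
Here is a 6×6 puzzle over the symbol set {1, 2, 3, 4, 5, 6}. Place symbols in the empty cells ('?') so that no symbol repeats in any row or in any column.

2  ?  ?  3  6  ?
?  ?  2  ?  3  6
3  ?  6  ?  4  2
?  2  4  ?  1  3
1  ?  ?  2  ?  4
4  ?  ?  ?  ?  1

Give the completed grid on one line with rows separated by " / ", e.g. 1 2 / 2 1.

2 4 1 3 6 5 / 5 1 2 4 3 6 / 3 5 6 1 4 2 / 6 2 4 5 1 3 / 1 6 3 2 5 4 / 4 3 5 6 2 1

Cell (r1,c6): row 1 has {2,3,6}; column 6 has {1,2,3,4,6} → 5.
Cell (r2,c1): row 2 has {2,3,6}; column 1 has {1,2,3,4} → 5.
Cell (r4,c1): row 4 has {1,2,3,4}; column 1 has {1,2,3,4,5} → 6.
Cell (r4,c4): row 4 has {1,2,3,4,6}; column 4 has {2,3} → 5.
Cell (r5,c5): row 5 has {1,2,4}; column 5 has {1,3,4,6} → 5.
Cell (r6,c4): row 6 has {1,4}; column 4 has {2,3,5} → 6.
Cell (r6,c5): row 6 has {1,4,6}; column 5 has {1,3,4,5,6} → 2.
Cell (r1,c3): row 1 has {2,3,5,6}; column 3 has {2,4,6} → 1.
Cell (r3,c4): row 3 has {2,3,4,6}; column 4 has {2,3,5,6} → 1.
Cell (r5,c3): row 5 has {1,2,4,5}; column 3 has {1,2,4,6} → 3.
Cell (r6,c3): row 6 has {1,2,4,6}; column 3 has {1,2,3,4,6} → 5.
Cell (r1,c2): row 1 has {1,2,3,5,6}; column 2 has {2} → 4.
Cell (r2,c2): row 2 has {2,3,5,6}; column 2 has {2,4} → 1.
Cell (r2,c4): row 2 has {1,2,3,5,6}; column 4 has {1,2,3,5,6} → 4.
Cell (r3,c2): row 3 has {1,2,3,4,6}; column 2 has {1,2,4} → 5.
Cell (r5,c2): row 5 has {1,2,3,4,5}; column 2 has {1,2,4,5} → 6.
Cell (r6,c2): row 6 has {1,2,4,5,6}; column 2 has {1,2,4,5,6} → 3.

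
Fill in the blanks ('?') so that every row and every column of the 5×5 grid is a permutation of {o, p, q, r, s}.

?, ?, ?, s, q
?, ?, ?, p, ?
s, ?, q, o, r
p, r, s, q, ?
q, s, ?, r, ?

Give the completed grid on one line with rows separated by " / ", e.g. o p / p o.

r o p s q / o q r p s / s p q o r / p r s q o / q s o r p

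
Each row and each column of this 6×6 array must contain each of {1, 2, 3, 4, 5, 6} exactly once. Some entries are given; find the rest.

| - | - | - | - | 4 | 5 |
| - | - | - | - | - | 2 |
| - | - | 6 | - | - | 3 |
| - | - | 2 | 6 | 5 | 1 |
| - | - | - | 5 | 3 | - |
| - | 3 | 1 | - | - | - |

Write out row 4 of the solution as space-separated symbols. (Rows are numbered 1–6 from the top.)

3 4 2 6 5 1

(r1,c3) = 3
(r4,c2) = 4
(r5,c3) = 4
(r5,c6) = 6
(r6,c6) = 4
(r2,c3) = 5
(r4,c1) = 3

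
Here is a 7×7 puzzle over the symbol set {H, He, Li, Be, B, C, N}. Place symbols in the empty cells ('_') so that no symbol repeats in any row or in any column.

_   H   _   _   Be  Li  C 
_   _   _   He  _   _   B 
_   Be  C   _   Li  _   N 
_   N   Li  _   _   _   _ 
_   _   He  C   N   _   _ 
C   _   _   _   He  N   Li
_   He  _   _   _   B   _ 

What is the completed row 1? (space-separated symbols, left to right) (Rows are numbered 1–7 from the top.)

(r6,c2) = B
(r5,c2) = Li
(r2,c2) = C
(r2,c5) = H
(r2,c6) = Be
(r5,c6) = H
(r5,c7) = Be
(r7,c5) = C
(r7,c7) = H
(r2,c3) = N
(r3,c6) = He
(r4,c5) = B
(r4,c6) = C
(r4,c7) = He
(r5,c1) = B
(r7,c3) = Be
(r1,c3) = B
(r1,c4) = N
(r2,c1) = Li
(r3,c1) = H
(r3,c4) = B
(r4,c1) = Be
(r4,c4) = H
(r6,c3) = H
(r6,c4) = Be
(r7,c1) = N
(r7,c4) = Li
(r1,c1) = He

He H B N Be Li C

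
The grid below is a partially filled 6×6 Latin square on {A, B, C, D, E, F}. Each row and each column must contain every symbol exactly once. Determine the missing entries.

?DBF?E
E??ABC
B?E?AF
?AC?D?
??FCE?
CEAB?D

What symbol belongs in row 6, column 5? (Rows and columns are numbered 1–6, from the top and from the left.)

F

(r1,c1) = A
(r1,c5) = C
(r2,c2) = F
(r2,c3) = D
(r3,c2) = C
(r3,c4) = D
(r4,c1) = F
(r4,c4) = E
(r4,c6) = B
(r5,c1) = D
(r5,c2) = B
(r5,c6) = A
(r6,c5) = F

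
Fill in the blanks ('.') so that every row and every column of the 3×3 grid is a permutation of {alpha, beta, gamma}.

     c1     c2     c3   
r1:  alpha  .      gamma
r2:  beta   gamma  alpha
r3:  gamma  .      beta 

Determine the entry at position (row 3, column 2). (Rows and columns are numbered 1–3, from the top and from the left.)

alpha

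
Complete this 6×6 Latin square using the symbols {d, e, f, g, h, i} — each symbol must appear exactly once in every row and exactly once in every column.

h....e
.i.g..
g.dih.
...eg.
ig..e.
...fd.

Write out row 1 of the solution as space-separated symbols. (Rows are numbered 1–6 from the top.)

h f g d i e

(r1,c4) = d
(r2,c5) = f
(r3,c6) = f
(r5,c4) = h
(r5,c6) = d
(r6,c1) = e
(r6,c2) = h
(r1,c2) = f
(r1,c5) = i
(r2,c1) = d
(r2,c6) = h
(r3,c2) = e
(r4,c1) = f
(r4,c2) = d
(r4,c6) = i
(r5,c3) = f
(r6,c6) = g
(r1,c3) = g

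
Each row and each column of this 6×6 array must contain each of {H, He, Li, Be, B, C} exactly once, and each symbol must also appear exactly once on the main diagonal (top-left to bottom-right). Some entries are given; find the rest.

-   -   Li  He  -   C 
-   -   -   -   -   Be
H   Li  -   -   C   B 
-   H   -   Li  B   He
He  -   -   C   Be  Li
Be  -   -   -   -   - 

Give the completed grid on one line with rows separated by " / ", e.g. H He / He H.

B Be Li He H C / Li C B H He Be / H Li He Be C B / C H Be Li B He / He B H C Be Li / Be He C B Li H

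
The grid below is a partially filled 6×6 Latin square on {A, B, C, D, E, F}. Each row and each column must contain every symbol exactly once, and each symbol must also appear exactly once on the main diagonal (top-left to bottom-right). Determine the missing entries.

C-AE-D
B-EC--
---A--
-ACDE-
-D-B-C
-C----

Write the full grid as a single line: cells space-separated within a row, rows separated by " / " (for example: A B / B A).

Cell (r2,c2): row 2 has {B,C,E}; column 2 has {A,C,D}; the diagonal has {C,D} → F.
Cell (r2,c6): row 2 has {B,C,E,F}; column 6 has {C,D} → A.
Cell (r3,c3): row 3 has {A}; column 3 has {A,C,E}; the diagonal has {C,D,F} → B.
Cell (r4,c1): row 4 has {A,C,D,E}; column 1 has {B,C} → F.
Cell (r4,c6): row 4 has {A,C,D,E,F}; column 6 has {A,C,D} → B.
Cell (r5,c3): row 5 has {B,C,D}; column 3 has {A,B,C,E} → F.
Cell (r5,c5): row 5 has {B,C,D,F}; column 5 has {E}; the diagonal has {B,C,D,F} → A.
Cell (r6,c3): row 6 has {C}; column 3 has {A,B,C,E,F} → D.
Cell (r6,c4): row 6 has {C,D}; column 4 has {A,B,C,D,E} → F.
Cell (r6,c5): row 6 has {C,D,F}; column 5 has {A,E} → B.
Cell (r6,c6): row 6 has {B,C,D,F}; column 6 has {A,B,C,D}; the diagonal has {A,B,C,D,F} → E.
Cell (r1,c2): row 1 has {A,C,D,E}; column 2 has {A,C,D,F} → B.
Cell (r1,c5): row 1 has {A,B,C,D,E}; column 5 has {A,B,E} → F.
Cell (r2,c5): row 2 has {A,B,C,E,F}; column 5 has {A,B,E,F} → D.
Cell (r3,c2): row 3 has {A,B}; column 2 has {A,B,C,D,F} → E.
Cell (r3,c5): row 3 has {A,B,E}; column 5 has {A,B,D,E,F} → C.
Cell (r3,c6): row 3 has {A,B,C,E}; column 6 has {A,B,C,D,E} → F.
Cell (r5,c1): row 5 has {A,B,C,D,F}; column 1 has {B,C,F} → E.
Cell (r6,c1): row 6 has {B,C,D,E,F}; column 1 has {B,C,E,F} → A.
Cell (r3,c1): row 3 has {A,B,C,E,F}; column 1 has {A,B,C,E,F} → D.

C B A E F D / B F E C D A / D E B A C F / F A C D E B / E D F B A C / A C D F B E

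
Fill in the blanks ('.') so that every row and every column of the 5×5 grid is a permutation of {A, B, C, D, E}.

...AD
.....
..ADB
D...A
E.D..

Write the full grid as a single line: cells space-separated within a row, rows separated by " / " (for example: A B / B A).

B C E A D / A D B C E / C E A D B / D B C E A / E A D B C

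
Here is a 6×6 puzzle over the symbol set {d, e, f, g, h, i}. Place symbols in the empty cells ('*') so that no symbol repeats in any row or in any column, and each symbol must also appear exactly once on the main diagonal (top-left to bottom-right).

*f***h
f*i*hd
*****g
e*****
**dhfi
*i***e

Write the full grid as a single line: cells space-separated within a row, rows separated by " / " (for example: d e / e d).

d f e g i h / f g i e h d / i d h f e g / e h g i d f / g e d h f i / h i f d g e

Cell (r2,c2): row 2 has {d,f,h,i}; column 2 has {f,i}; the diagonal has {e,f} → g.
Cell (r2,c4): row 2 has {d,f,g,h,i}; column 4 has {h} → e.
Cell (r3,c3): row 3 has {g}; column 3 has {d,i}; the diagonal has {e,f,g} → h.
Cell (r4,c6): row 4 has {e}; column 6 has {d,e,g,h,i} → f.
Cell (r5,c1): row 5 has {d,f,h,i}; column 1 has {e,f} → g.
Cell (r5,c2): row 5 has {d,f,g,h,i}; column 2 has {f,g,i} → e.
Cell (r3,c2): row 3 has {g,h}; column 2 has {e,f,g,i} → d.
Cell (r4,c2): row 4 has {e,f}; column 2 has {d,e,f,g,i} → h.
Cell (r4,c3): row 4 has {e,f,h}; column 3 has {d,h,i} → g.
Cell (r6,c3): row 6 has {e,i}; column 3 has {d,g,h,i} → f.
Cell (r1,c3): row 1 has {f,h}; column 3 has {d,f,g,h,i} → e.
Cell (r3,c1): row 3 has {d,g,h}; column 1 has {e,f,g} → i.
Cell (r3,c4): row 3 has {d,g,h,i}; column 4 has {e,h} → f.
Cell (r3,c5): row 3 has {d,f,g,h,i}; column 5 has {f,h} → e.
Cell (r1,c1): row 1 has {e,f,h}; column 1 has {e,f,g,i}; the diagonal has {e,f,g,h} → d.
Cell (r4,c4): row 4 has {e,f,g,h}; column 4 has {e,f,h}; the diagonal has {d,e,f,g,h} → i.
Cell (r4,c5): row 4 has {e,f,g,h,i}; column 5 has {e,f,h} → d.
Cell (r6,c1): row 6 has {e,f,i}; column 1 has {d,e,f,g,i} → h.
Cell (r6,c5): row 6 has {e,f,h,i}; column 5 has {d,e,f,h} → g.
Cell (r1,c4): row 1 has {d,e,f,h}; column 4 has {e,f,h,i} → g.
Cell (r1,c5): row 1 has {d,e,f,g,h}; column 5 has {d,e,f,g,h} → i.
Cell (r6,c4): row 6 has {e,f,g,h,i}; column 4 has {e,f,g,h,i} → d.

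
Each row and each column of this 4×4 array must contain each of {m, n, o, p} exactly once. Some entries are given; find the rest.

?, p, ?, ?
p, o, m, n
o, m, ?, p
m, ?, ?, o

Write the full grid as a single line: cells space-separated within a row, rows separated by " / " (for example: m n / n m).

n p o m / p o m n / o m n p / m n p o

row 1 has {p}; column 1 has {m,o,p} — only n is left for (r1,c1).
row 1 has {n,p}; column 3 has {m} — only o is left for (r1,c3).
row 1 has {n,o,p}; column 4 has {n,o,p} — only m is left for (r1,c4).
row 3 has {m,o,p}; column 3 has {m,o} — only n is left for (r3,c3).
row 4 has {m,o}; column 2 has {m,o,p} — only n is left for (r4,c2).
row 4 has {m,n,o}; column 3 has {m,n,o} — only p is left for (r4,c3).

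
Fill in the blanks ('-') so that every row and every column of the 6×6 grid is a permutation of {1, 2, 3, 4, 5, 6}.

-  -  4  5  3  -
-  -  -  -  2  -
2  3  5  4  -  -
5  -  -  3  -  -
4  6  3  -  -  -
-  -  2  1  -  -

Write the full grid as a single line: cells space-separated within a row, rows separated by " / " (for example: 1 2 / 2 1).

(r2,c4): row 2 has {2}; column 4 has {1,3,4,5}, so it must be 6.
(r5,c4): row 5 has {3,4,6}; column 4 has {1,3,4,5,6}, so it must be 2.
(r2,c3): row 2 has {2,6}; column 3 has {2,3,4,5}, so it must be 1.
(r4,c3): row 4 has {3,5}; column 3 has {1,2,3,4,5}, so it must be 6.
(r2,c1): row 2 has {1,2,6}; column 1 has {2,4,5}, so it must be 3.
(r6,c1): row 6 has {1,2}; column 1 has {2,3,4,5}, so it must be 6.
(r1,c1): row 1 has {3,4,5}; column 1 has {2,3,4,5,6}, so it must be 1.
(r1,c2): row 1 has {1,3,4,5}; column 2 has {3,6}, so it must be 2.
(r1,c6): row 1 has {1,2,3,4,5}; column 6 is empty so far, so it must be 6.
(r3,c6): row 3 has {2,3,4,5}; column 6 has {6}, so it must be 1.
(r5,c6): row 5 has {2,3,4,6}; column 6 has {1,6}, so it must be 5.
(r2,c6): row 2 has {1,2,3,6}; column 6 has {1,5,6}, so it must be 4.
(r3,c5): row 3 has {1,2,3,4,5}; column 5 has {2,3}, so it must be 6.
(r4,c6): row 4 has {3,5,6}; column 6 has {1,4,5,6}, so it must be 2.
(r5,c5): row 5 has {2,3,4,5,6}; column 5 has {2,3,6}, so it must be 1.
(r6,c6): row 6 has {1,2,6}; column 6 has {1,2,4,5,6}, so it must be 3.
(r2,c2): row 2 has {1,2,3,4,6}; column 2 has {2,3,6}, so it must be 5.
(r4,c5): row 4 has {2,3,5,6}; column 5 has {1,2,3,6}, so it must be 4.
(r6,c2): row 6 has {1,2,3,6}; column 2 has {2,3,5,6}, so it must be 4.
(r6,c5): row 6 has {1,2,3,4,6}; column 5 has {1,2,3,4,6}, so it must be 5.
(r4,c2): row 4 has {2,3,4,5,6}; column 2 has {2,3,4,5,6}, so it must be 1.

1 2 4 5 3 6 / 3 5 1 6 2 4 / 2 3 5 4 6 1 / 5 1 6 3 4 2 / 4 6 3 2 1 5 / 6 4 2 1 5 3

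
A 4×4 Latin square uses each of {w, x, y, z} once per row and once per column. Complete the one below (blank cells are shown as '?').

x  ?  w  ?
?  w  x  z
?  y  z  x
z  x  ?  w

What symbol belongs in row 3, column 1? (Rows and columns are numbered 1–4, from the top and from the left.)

Cell (r1,c2): row 1 has {w,x}; column 2 has {w,x,y} → z.
Cell (r1,c4): row 1 has {w,x,z}; column 4 has {w,x,z} → y.
Cell (r2,c1): row 2 has {w,x,z}; column 1 has {x,z} → y.
Cell (r3,c1): row 3 has {x,y,z}; column 1 has {x,y,z} → w.

w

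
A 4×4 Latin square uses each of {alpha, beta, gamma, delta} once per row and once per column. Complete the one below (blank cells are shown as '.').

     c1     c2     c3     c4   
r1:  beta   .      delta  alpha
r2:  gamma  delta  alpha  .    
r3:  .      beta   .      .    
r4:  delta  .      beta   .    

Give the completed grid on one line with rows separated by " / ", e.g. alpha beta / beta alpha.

beta gamma delta alpha / gamma delta alpha beta / alpha beta gamma delta / delta alpha beta gamma

At row 1, column 2: row 1 has {alpha,beta,delta}; column 2 has {beta,delta}; that leaves gamma.
At row 2, column 4: row 2 has {alpha,gamma,delta}; column 4 has {alpha}; that leaves beta.
At row 3, column 1: row 3 has {beta}; column 1 has {beta,gamma,delta}; that leaves alpha.
At row 3, column 3: row 3 has {alpha,beta}; column 3 has {alpha,beta,delta}; that leaves gamma.
At row 3, column 4: row 3 has {alpha,beta,gamma}; column 4 has {alpha,beta}; that leaves delta.
At row 4, column 2: row 4 has {beta,delta}; column 2 has {beta,gamma,delta}; that leaves alpha.
At row 4, column 4: row 4 has {alpha,beta,delta}; column 4 has {alpha,beta,delta}; that leaves gamma.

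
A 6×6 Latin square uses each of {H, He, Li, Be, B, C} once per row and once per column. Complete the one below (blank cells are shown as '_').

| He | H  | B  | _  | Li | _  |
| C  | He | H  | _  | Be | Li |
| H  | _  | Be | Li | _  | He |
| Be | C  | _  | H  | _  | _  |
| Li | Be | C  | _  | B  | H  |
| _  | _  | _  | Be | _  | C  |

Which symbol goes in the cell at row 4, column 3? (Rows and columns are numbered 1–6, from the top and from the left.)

Cell (r1,c4): row 1 has {H,He,Li,B}; column 4 has {H,Li,Be} → C.
Cell (r1,c6): row 1 has {H,He,Li,B,C}; column 6 has {H,He,Li,C} → Be.
Cell (r2,c4): row 2 has {H,He,Li,Be,C}; column 4 has {H,Li,Be,C} → B.
Cell (r3,c2): row 3 has {H,He,Li,Be}; column 2 has {H,He,Be,C} → B.
Cell (r3,c5): row 3 has {H,He,Li,Be,B}; column 5 has {Li,Be,B} → C.
Cell (r4,c5): row 4 has {H,Be,C}; column 5 has {Li,Be,B,C} → He.
Cell (r4,c6): row 4 has {H,He,Be,C}; column 6 has {H,He,Li,Be,C} → B.
Cell (r5,c4): row 5 has {H,Li,Be,B,C}; column 4 has {H,Li,Be,B,C} → He.
Cell (r6,c1): row 6 has {Be,C}; column 1 has {H,He,Li,Be,C} → B.
Cell (r6,c2): row 6 has {Be,B,C}; column 2 has {H,He,Be,B,C} → Li.
Cell (r6,c3): row 6 has {Li,Be,B,C}; column 3 has {H,Be,B,C} → He.
Cell (r6,c5): row 6 has {He,Li,Be,B,C}; column 5 has {He,Li,Be,B,C} → H.
Cell (r4,c3): row 4 has {H,He,Be,B,C}; column 3 has {H,He,Be,B,C} → Li.

Li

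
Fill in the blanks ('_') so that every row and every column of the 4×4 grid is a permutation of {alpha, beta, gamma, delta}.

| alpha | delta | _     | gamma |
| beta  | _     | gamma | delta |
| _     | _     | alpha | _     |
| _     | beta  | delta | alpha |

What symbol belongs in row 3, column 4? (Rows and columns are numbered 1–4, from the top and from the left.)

beta

(r1,c3): row 1 has {alpha,gamma,delta}; column 3 has {alpha,gamma,delta}, so it must be beta.
(r2,c2): row 2 has {beta,gamma,delta}; column 2 has {beta,delta}, so it must be alpha.
(r3,c2): row 3 has {alpha}; column 2 has {alpha,beta,delta}, so it must be gamma.
(r3,c4): row 3 has {alpha,gamma}; column 4 has {alpha,gamma,delta}, so it must be beta.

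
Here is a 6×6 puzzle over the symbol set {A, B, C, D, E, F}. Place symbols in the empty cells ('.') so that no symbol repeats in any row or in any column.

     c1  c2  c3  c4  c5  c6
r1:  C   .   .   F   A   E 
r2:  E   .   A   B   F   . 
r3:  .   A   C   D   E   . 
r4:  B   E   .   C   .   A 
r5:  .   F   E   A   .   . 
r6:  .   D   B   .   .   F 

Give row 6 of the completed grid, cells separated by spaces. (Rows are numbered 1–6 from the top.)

A D B E C F

Cell (r1,c2): row 1 has {A,C,E,F}; column 2 has {A,D,E,F} → B.
Cell (r1,c3): row 1 has {A,B,C,E,F}; column 3 has {A,B,C,E} → D.
Cell (r2,c2): row 2 has {A,B,E,F}; column 2 has {A,B,D,E,F} → C.
Cell (r2,c6): row 2 has {A,B,C,E,F}; column 6 has {A,E,F} → D.
Cell (r3,c1): row 3 has {A,C,D,E}; column 1 has {B,C,E} → F.
Cell (r3,c6): row 3 has {A,C,D,E,F}; column 6 has {A,D,E,F} → B.
Cell (r4,c3): row 4 has {A,B,C,E}; column 3 has {A,B,C,D,E} → F.
Cell (r4,c5): row 4 has {A,B,C,E,F}; column 5 has {A,E,F} → D.
Cell (r5,c1): row 5 has {A,E,F}; column 1 has {B,C,E,F} → D.
Cell (r5,c6): row 5 has {A,D,E,F}; column 6 has {A,B,D,E,F} → C.
Cell (r6,c1): row 6 has {B,D,F}; column 1 has {B,C,D,E,F} → A.
Cell (r6,c4): row 6 has {A,B,D,F}; column 4 has {A,B,C,D,F} → E.
Cell (r6,c5): row 6 has {A,B,D,E,F}; column 5 has {A,D,E,F} → C.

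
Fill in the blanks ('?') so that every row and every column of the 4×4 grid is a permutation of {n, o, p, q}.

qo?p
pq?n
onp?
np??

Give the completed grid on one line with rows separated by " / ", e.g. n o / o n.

(r1,c3) = n
(r2,c3) = o
(r3,c4) = q
(r4,c3) = q
(r4,c4) = o

q o n p / p q o n / o n p q / n p q o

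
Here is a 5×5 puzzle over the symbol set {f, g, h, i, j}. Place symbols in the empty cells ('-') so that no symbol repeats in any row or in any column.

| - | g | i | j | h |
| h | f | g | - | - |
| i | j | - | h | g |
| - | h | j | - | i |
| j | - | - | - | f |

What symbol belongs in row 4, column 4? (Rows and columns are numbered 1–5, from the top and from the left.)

f

Cell (r1,c1): row 1 has {g,h,i,j}; column 1 has {h,i,j} → f.
Cell (r2,c4): row 2 has {f,g,h}; column 4 has {h,j} → i.
Cell (r2,c5): row 2 has {f,g,h,i}; column 5 has {f,g,h,i} → j.
Cell (r3,c3): row 3 has {g,h,i,j}; column 3 has {g,i,j} → f.
Cell (r4,c1): row 4 has {h,i,j}; column 1 has {f,h,i,j} → g.
Cell (r4,c4): row 4 has {g,h,i,j}; column 4 has {h,i,j} → f.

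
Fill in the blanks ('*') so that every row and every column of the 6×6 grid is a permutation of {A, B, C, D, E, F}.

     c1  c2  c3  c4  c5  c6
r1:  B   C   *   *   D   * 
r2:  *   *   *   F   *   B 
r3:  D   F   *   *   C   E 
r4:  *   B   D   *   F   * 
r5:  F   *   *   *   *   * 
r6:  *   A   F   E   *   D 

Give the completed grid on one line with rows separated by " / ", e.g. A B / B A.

(r1,c4): row 1 has {B,C,D}; column 4 has {E,F}, so it must be A.
(r1,c6): row 1 has {A,B,C,D}; column 6 has {B,D,E}, so it must be F.
(r3,c4): row 3 has {C,D,E,F}; column 4 has {A,E,F}, so it must be B.
(r4,c4): row 4 has {B,D,F}; column 4 has {A,B,E,F}, so it must be C.
(r4,c6): row 4 has {B,C,D,F}; column 6 has {B,D,E,F}, so it must be A.
(r5,c4): row 5 has {F}; column 4 has {A,B,C,E,F}, so it must be D.
(r5,c6): row 5 has {D,F}; column 6 has {A,B,D,E,F}, so it must be C.
(r6,c1): row 6 has {A,D,E,F}; column 1 has {B,D,F}, so it must be C.
(r6,c5): row 6 has {A,C,D,E,F}; column 5 has {C,D,F}, so it must be B.
(r1,c3): row 1 has {A,B,C,D,F}; column 3 has {D,F}, so it must be E.
(r3,c3): row 3 has {B,C,D,E,F}; column 3 has {D,E,F}, so it must be A.
(r4,c1): row 4 has {A,B,C,D,F}; column 1 has {B,C,D,F}, so it must be E.
(r5,c2): row 5 has {C,D,F}; column 2 has {A,B,C,F}, so it must be E.
(r5,c3): row 5 has {C,D,E,F}; column 3 has {A,D,E,F}, so it must be B.
(r5,c5): row 5 has {B,C,D,E,F}; column 5 has {B,C,D,F}, so it must be A.
(r2,c1): row 2 has {B,F}; column 1 has {B,C,D,E,F}, so it must be A.
(r2,c2): row 2 has {A,B,F}; column 2 has {A,B,C,E,F}, so it must be D.
(r2,c3): row 2 has {A,B,D,F}; column 3 has {A,B,D,E,F}, so it must be C.
(r2,c5): row 2 has {A,B,C,D,F}; column 5 has {A,B,C,D,F}, so it must be E.

B C E A D F / A D C F E B / D F A B C E / E B D C F A / F E B D A C / C A F E B D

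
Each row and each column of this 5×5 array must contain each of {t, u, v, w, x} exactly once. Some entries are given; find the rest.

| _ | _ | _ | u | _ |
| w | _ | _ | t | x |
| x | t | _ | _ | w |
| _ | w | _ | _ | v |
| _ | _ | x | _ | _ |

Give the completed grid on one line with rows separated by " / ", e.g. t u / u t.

v x w u t / w u v t x / x t u v w / u w t x v / t v x w u

Cell (r1,c5): row 1 has {u}; column 5 has {v,w,x} → t.
Cell (r3,c4): row 3 has {t,w,x}; column 4 has {t,u} → v.
Cell (r4,c4): row 4 has {v,w}; column 4 has {t,u,v} → x.
Cell (r5,c4): row 5 has {x}; column 4 has {t,u,v,x} → w.
Cell (r5,c5): row 5 has {w,x}; column 5 has {t,v,w,x} → u.
Cell (r1,c1): row 1 has {t,u}; column 1 has {w,x} → v.
Cell (r1,c2): row 1 has {t,u,v}; column 2 has {t,w} → x.
Cell (r1,c3): row 1 has {t,u,v,x}; column 3 has {x} → w.
Cell (r3,c3): row 3 has {t,v,w,x}; column 3 has {w,x} → u.
Cell (r4,c3): row 4 has {v,w,x}; column 3 has {u,w,x} → t.
Cell (r5,c1): row 5 has {u,w,x}; column 1 has {v,w,x} → t.
Cell (r5,c2): row 5 has {t,u,w,x}; column 2 has {t,w,x} → v.
Cell (r2,c2): row 2 has {t,w,x}; column 2 has {t,v,w,x} → u.
Cell (r2,c3): row 2 has {t,u,w,x}; column 3 has {t,u,w,x} → v.
Cell (r4,c1): row 4 has {t,v,w,x}; column 1 has {t,v,w,x} → u.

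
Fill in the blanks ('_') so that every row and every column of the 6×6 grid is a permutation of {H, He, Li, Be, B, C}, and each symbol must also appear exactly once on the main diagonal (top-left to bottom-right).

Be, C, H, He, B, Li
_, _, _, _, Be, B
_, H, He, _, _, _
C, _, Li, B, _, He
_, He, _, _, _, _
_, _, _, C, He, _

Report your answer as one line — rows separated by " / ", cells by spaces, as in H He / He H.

Cell (r2,c2): row 2 has {Be,B}; column 2 has {H,He,C}; the diagonal has {He,Be,B} → Li.
Cell (r2,c3): row 2 has {Li,Be,B}; column 3 has {H,He,Li} → C.
Cell (r2,c4): row 2 has {Li,Be,B,C}; column 4 has {He,B,C} → H.
Cell (r4,c2): row 4 has {He,Li,B,C}; column 2 has {H,He,Li,C} → Be.
Cell (r4,c5): row 4 has {He,Li,Be,B,C}; column 5 has {He,Be,B} → H.
Cell (r5,c5): row 5 has {He}; column 5 has {H,He,Be,B}; the diagonal has {He,Li,Be,B} → C.
Cell (r6,c2): row 6 has {He,C}; column 2 has {H,He,Li,Be,C} → B.
Cell (r6,c3): row 6 has {He,B,C}; column 3 has {H,He,Li,C} → Be.
Cell (r6,c6): row 6 has {He,Be,B,C}; column 6 has {He,Li,B}; the diagonal has {He,Li,Be,B,C} → H.
Cell (r2,c1): row 2 has {H,Li,Be,B,C}; column 1 has {Be,C} → He.
Cell (r3,c5): row 3 has {H,He}; column 5 has {H,He,Be,B,C} → Li.
Cell (r5,c3): row 5 has {He,C}; column 3 has {H,He,Li,Be,C} → B.
Cell (r5,c6): row 5 has {He,B,C}; column 6 has {H,He,Li,B} → Be.
Cell (r6,c1): row 6 has {H,He,Be,B,C}; column 1 has {He,Be,C} → Li.
Cell (r3,c1): row 3 has {H,He,Li}; column 1 has {He,Li,Be,C} → B.
Cell (r3,c4): row 3 has {H,He,Li,B}; column 4 has {H,He,B,C} → Be.
Cell (r3,c6): row 3 has {H,He,Li,Be,B}; column 6 has {H,He,Li,Be,B} → C.
Cell (r5,c1): row 5 has {He,Be,B,C}; column 1 has {He,Li,Be,B,C} → H.
Cell (r5,c4): row 5 has {H,He,Be,B,C}; column 4 has {H,He,Be,B,C} → Li.

Be C H He B Li / He Li C H Be B / B H He Be Li C / C Be Li B H He / H He B Li C Be / Li B Be C He H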